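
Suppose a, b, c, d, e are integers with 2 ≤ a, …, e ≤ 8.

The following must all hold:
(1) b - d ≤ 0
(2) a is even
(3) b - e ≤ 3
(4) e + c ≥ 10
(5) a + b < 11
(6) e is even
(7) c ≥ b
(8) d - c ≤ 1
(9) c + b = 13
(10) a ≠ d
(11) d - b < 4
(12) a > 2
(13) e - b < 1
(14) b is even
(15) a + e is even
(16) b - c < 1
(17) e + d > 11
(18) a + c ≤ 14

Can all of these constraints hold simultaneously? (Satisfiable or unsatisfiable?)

Setting (a, b, c, d, e) = (4, 6, 7, 7, 6) satisfies everything: constraint 1: b - d = -1; constraint 3: b - e = 0; constraint 4: e + c = 13, and the others follow.

Satisfiable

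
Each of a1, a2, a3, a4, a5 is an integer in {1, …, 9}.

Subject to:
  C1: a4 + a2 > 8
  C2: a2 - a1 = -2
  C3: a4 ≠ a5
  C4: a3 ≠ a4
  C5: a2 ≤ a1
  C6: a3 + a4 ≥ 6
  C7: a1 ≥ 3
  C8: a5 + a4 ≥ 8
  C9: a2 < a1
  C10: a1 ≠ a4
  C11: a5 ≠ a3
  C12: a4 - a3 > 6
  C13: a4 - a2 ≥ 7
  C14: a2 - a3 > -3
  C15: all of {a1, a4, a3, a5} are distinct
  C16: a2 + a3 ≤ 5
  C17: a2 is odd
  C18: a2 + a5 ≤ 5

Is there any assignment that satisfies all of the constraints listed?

One satisfying assignment is a1 = 3, a2 = 1, a3 = 1, a4 = 8, a5 = 2.
For the less obvious constraints — constraint 1: a4 + a2 = 9; constraint 2: a2 - a1 = -2; constraint 6: a3 + a4 = 9 — and the others hold by inspection.

Satisfiable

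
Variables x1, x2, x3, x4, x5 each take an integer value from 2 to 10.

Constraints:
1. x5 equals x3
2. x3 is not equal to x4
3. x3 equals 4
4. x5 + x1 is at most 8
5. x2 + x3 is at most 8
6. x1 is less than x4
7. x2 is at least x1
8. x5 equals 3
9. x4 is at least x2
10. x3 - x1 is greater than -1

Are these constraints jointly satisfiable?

Unsatisfiable

Constraint 8 fixes x5 = 3 and constraint 3 fixes x3 = 4, but constraint 1 requires x5 = x3. Since 3 ≠ 4, contradiction.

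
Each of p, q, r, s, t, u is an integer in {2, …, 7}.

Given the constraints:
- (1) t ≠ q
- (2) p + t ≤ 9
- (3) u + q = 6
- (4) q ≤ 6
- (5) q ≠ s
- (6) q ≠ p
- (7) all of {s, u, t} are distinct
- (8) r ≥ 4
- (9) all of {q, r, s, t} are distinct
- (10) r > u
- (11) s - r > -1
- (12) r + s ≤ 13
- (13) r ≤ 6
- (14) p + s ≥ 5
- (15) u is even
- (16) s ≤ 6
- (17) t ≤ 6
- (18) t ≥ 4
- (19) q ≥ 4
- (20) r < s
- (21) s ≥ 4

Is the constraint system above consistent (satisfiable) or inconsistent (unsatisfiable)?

Constraints 4, 8, 13, 16, 17, 18, 19, and 21 confine each of q, r, s, t to the 3 values {4, …, 6}.
Constraint 9 requires all 4 of them to be distinct, but only 3 values are available — impossible by the pigeonhole principle.

Unsatisfiable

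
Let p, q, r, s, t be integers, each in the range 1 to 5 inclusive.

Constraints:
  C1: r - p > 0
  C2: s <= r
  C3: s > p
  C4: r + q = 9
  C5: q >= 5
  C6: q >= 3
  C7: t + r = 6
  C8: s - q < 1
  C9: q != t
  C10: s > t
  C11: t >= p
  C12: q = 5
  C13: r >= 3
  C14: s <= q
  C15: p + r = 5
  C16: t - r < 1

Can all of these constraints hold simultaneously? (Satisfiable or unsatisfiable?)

Try p = 1, q = 5, r = 4, s = 4, t = 2.
Check constraint 1: r - p = 3; constraint 4: r + q = 9. The remaining constraints are straightforward to verify.

Satisfiable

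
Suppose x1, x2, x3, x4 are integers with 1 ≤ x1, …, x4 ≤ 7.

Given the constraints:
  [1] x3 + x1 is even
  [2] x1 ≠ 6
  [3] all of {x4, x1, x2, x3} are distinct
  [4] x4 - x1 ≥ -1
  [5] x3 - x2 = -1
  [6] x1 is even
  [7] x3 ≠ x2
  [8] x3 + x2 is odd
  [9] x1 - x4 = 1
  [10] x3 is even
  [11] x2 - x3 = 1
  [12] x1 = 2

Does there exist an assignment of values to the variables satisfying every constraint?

Satisfiable

Try x1 = 2, x2 = 7, x3 = 6, x4 = 1.
Check constraint 4: x4 - x1 = -1; constraint 5: x3 - x2 = -1. The remaining constraints are straightforward to verify.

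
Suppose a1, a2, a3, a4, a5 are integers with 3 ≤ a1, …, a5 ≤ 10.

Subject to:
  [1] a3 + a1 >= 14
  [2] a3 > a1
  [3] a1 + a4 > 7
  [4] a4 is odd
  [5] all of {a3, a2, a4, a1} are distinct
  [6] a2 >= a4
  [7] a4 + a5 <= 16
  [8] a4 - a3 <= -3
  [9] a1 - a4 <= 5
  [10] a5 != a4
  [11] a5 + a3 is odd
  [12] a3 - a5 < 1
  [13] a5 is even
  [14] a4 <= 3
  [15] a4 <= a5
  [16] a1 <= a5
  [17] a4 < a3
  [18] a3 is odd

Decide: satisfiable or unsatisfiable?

Satisfiable

Setting (a1, a2, a3, a4, a5) = (6, 5, 9, 3, 10) satisfies everything: constraint 1: a3 + a1 = 15; constraint 3: a1 + a4 = 9; constraint 7: a4 + a5 = 13, and the others follow.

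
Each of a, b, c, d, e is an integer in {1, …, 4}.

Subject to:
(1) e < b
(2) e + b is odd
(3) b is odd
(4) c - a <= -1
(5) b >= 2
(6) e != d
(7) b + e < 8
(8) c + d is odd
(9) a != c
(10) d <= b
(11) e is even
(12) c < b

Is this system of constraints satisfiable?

Try a = 3, b = 3, c = 2, d = 1, e = 2.
Check constraint 2: e + b = 5 is odd; constraint 4: c - a = -1; constraint 7: b + e = 5. The remaining constraints are straightforward to verify.

Satisfiable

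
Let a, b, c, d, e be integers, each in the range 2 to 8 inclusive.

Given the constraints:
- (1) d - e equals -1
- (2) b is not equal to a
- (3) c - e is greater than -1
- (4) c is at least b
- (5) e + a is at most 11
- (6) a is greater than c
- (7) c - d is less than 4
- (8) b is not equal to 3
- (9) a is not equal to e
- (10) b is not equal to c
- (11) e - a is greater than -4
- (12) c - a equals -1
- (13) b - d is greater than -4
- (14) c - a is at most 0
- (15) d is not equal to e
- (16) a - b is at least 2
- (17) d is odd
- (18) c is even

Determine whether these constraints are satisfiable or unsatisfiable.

Take a = 5, b = 2, c = 4, d = 3, e = 4. Then constraint 1: d - e = -1; constraint 3: c - e = 0, and every other listed constraint is also met.

Satisfiable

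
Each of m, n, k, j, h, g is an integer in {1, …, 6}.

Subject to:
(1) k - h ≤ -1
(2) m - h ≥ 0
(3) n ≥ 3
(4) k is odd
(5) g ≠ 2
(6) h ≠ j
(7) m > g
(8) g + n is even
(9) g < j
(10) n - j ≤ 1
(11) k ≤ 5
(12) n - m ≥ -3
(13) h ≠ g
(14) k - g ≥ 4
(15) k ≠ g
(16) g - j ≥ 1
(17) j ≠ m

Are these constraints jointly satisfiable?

Constraints 1, 2, 10, 12, 14, and 16 give k − g ≥ 4, g − j ≥ 1, j − n ≥ -1, n − m ≥ -3, m − h ≥ 0, h − k ≥ 1.
Adding all 6 inequalities: the left sides telescope to 0, and the right sides sum to 4 + 1 + (-1) + (-3) + 0 + 1 = 2. So 0 ≥ 2, which is false.

Unsatisfiable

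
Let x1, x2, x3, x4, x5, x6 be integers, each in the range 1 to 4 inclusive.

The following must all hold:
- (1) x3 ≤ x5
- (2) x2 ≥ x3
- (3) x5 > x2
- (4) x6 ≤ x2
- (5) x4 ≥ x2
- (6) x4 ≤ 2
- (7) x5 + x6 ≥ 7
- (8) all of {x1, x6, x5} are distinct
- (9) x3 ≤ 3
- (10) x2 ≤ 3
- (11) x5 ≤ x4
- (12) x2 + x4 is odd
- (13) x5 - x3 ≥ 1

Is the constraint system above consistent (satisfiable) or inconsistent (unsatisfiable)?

Unsatisfiable

From constraints 6 and 11: x5 ≤ x4 ≤ 2. From constraints 4 and 10: x6 ≤ x2 ≤ 3. Hence x5 + x6 ≤ 5. But constraint 7 requires x5 + x6 ≥ 7, and 7 > 5. Contradiction.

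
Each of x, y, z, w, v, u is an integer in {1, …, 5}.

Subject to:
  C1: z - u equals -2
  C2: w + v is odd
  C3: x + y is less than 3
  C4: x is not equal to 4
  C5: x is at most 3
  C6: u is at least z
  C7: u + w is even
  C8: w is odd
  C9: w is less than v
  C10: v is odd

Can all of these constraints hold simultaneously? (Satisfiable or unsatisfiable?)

Unsatisfiable

Constraint 8 makes w odd and constraint 10 makes v odd, so w + v must be even. Constraint 2 says w + v is odd — contradiction.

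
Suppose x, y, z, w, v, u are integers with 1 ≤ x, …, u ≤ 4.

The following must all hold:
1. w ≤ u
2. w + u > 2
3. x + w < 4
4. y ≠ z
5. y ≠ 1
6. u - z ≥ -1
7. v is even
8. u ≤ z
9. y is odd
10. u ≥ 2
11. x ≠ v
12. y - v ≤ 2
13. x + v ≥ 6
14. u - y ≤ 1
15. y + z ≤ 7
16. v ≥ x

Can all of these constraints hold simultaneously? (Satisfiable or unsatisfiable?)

Satisfiable

Take x = 2, y = 3, z = 4, w = 1, v = 4, u = 4. Then constraint 2: w + u = 5; constraint 3: x + w = 3, and every other listed constraint is also met.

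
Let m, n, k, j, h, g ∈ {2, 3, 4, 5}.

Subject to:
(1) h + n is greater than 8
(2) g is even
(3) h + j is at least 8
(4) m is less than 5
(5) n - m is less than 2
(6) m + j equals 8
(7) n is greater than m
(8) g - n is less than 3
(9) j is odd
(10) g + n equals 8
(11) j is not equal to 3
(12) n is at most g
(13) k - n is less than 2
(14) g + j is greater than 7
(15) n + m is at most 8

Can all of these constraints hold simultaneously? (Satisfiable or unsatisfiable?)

Take m = 3, n = 4, k = 5, j = 5, h = 5, g = 4. Then constraint 1: h + n = 9; constraint 3: h + j = 10, and every other listed constraint is also met.

Satisfiable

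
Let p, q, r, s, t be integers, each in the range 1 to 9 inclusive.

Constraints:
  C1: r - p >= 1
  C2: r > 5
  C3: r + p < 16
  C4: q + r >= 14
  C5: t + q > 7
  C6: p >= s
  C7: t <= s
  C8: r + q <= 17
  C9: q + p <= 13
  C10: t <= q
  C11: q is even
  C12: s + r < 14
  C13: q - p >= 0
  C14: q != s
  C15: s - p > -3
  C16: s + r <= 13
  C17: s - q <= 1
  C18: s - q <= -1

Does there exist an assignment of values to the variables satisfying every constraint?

Satisfiable

Try p = 6, q = 6, r = 9, s = 4, t = 4.
Check constraint 1: r - p = 3; constraint 3: r + p = 15. The remaining constraints are straightforward to verify.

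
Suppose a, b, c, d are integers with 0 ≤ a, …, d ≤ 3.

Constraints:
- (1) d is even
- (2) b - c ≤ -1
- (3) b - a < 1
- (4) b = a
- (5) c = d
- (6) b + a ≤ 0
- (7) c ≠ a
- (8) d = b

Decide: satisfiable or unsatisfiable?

Unsatisfiable

From constraints 4, 5, and 8, c = d = b = a, so c = a. But constraint 7 says c ≠ a. Contradiction.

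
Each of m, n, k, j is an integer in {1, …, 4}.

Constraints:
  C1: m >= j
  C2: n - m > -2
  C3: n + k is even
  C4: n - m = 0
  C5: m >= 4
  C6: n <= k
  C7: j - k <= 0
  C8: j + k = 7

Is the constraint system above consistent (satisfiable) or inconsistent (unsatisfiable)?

Satisfiable

The assignment m = 4, n = 4, k = 4, j = 3 works:
  constraint 2 holds since n - m = 0.
  constraint 4 holds since n - m = 0.
The rest check out directly.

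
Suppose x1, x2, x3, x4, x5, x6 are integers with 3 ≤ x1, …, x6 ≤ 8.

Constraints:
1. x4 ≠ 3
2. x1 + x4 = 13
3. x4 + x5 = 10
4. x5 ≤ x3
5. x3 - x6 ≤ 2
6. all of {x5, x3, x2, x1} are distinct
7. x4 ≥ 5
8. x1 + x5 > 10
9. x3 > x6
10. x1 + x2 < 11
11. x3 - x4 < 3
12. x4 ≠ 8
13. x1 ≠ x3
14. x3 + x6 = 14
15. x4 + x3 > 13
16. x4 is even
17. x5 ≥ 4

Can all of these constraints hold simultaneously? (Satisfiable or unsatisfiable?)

Setting (x1, x2, x3, x4, x5, x6) = (7, 3, 8, 6, 4, 6) satisfies everything: constraint 2: x1 + x4 = 13; constraint 3: x4 + x5 = 10, and the others follow.

Satisfiable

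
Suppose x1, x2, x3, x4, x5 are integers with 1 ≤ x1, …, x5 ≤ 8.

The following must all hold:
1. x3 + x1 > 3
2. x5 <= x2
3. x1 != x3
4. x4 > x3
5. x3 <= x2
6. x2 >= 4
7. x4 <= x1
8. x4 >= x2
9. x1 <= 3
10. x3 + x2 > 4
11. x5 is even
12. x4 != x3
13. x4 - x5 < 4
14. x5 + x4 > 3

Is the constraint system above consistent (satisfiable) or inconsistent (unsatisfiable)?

Unsatisfiable

From constraints 6 and 8: x4 ≥ x2 and x2 ≥ 4, so x4 ≥ 4. From constraints 7 and 9: x4 ≤ x1 and x1 ≤ 3, so x4 ≤ 3. But 3 < 4, so no value of x4 works.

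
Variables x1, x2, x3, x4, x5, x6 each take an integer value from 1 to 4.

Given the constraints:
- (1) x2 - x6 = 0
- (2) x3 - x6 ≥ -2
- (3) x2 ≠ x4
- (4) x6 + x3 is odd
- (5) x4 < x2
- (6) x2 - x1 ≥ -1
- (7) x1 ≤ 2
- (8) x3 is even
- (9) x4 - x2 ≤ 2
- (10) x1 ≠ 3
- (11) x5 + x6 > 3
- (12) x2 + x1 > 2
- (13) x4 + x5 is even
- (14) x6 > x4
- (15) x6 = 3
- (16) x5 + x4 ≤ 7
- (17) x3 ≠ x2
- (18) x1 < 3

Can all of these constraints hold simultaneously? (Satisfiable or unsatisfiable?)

Satisfiable

Setting (x1, x2, x3, x4, x5, x6) = (1, 3, 2, 2, 2, 3) satisfies everything: constraint 1: x2 - x6 = 0; constraint 2: x3 - x6 = -1, and the others follow.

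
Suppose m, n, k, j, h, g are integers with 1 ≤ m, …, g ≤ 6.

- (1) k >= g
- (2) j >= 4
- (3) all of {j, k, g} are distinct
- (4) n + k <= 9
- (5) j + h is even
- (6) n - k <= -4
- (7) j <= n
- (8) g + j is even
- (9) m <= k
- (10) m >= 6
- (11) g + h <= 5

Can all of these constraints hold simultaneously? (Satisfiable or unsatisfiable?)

From constraints 2 and 7: n ≥ j ≥ 4. From constraints 9 and 10: k ≥ m ≥ 6. Hence n + k ≥ 10. But constraint 4 requires n + k ≤ 9, and 9 < 10. Contradiction.

Unsatisfiable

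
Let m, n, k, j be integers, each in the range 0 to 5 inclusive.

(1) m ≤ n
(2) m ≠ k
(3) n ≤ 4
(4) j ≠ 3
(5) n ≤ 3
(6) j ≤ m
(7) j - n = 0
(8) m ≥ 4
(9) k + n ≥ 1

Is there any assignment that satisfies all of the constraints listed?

From constraints 1 and 8: n ≥ m and m ≥ 4, so n ≥ 4. From constraint 5: n ≤ 3. But 3 < 4, so no value of n works.

Unsatisfiable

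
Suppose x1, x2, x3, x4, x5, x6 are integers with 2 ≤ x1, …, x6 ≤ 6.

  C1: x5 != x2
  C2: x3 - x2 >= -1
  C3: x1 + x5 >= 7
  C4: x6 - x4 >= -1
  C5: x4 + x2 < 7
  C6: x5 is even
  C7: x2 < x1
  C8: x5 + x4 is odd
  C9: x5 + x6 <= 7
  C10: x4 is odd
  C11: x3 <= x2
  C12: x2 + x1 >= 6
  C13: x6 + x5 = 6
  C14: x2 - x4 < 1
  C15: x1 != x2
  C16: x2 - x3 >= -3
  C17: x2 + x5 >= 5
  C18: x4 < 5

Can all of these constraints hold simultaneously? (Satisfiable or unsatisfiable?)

One satisfying assignment is x1 = 6, x2 = 3, x3 = 3, x4 = 3, x5 = 2, x6 = 4.
For the less obvious constraints — constraint 2: x3 - x2 = 0; constraint 3: x1 + x5 = 8; constraint 4: x6 - x4 = 1 — and the others hold by inspection.

Satisfiable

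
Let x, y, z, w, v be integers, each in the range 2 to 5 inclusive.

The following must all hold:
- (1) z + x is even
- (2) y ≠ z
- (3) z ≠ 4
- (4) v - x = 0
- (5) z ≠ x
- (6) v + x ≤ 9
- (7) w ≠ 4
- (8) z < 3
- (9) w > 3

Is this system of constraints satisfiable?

One satisfying assignment is x = 4, y = 5, z = 2, w = 5, v = 4.
For the less obvious constraints — constraint 1: z + x = 6 is even; constraint 4: v - x = 0; constraint 6: v + x = 8 — and the others hold by inspection.

Satisfiable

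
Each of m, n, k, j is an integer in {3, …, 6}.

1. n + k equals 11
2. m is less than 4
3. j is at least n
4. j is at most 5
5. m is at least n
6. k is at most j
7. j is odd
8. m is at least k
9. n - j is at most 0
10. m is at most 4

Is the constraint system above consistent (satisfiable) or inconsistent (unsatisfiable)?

From constraints 5 and 10: n ≤ m ≤ 4. From constraints 4 and 6: k ≤ j ≤ 5. Hence n + k ≤ 9. But constraint 1 requires n + k = 11, and 11 > 9. Contradiction.

Unsatisfiable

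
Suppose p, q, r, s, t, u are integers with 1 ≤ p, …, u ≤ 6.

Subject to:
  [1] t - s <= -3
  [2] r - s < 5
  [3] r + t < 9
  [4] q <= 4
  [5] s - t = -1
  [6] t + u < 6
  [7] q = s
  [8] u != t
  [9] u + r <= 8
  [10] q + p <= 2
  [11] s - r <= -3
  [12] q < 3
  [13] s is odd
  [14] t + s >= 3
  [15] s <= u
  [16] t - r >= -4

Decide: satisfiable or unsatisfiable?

Constraints 1, 11, and 16 give s − t ≥ 3, t − r ≥ -4, r − s ≥ 3.
Adding all 3 inequalities: the left sides telescope to 0, and the right sides sum to 3 + (-4) + 3 = 2. So 0 ≥ 2, which is false.

Unsatisfiable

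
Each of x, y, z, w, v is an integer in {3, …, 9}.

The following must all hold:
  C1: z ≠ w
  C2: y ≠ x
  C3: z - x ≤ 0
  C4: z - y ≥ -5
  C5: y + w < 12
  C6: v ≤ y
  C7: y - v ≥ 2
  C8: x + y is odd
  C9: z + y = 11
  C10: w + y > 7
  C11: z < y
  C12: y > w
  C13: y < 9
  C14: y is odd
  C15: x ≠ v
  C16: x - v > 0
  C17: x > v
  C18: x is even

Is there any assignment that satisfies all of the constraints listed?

Setting (x, y, z, w, v) = (4, 7, 4, 3, 3) satisfies everything: constraint 3: z - x = 0; constraint 4: z - y = -3; constraint 5: y + w = 10, and the others follow.

Satisfiable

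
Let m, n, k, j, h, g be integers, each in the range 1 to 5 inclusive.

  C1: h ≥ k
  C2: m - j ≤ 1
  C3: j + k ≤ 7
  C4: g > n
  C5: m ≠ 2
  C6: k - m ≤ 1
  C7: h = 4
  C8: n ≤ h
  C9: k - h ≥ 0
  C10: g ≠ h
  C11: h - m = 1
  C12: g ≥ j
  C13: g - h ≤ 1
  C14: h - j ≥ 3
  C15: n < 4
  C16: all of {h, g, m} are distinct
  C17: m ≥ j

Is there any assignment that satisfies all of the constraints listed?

Constraints 2, 6, 9, and 14 give j − m ≥ -1, m − k ≥ -1, k − h ≥ 0, h − j ≥ 3.
Adding all 4 inequalities: the left sides telescope to 0, and the right sides sum to (-1) + (-1) + 0 + 3 = 1. So 0 ≥ 1, which is false.

Unsatisfiable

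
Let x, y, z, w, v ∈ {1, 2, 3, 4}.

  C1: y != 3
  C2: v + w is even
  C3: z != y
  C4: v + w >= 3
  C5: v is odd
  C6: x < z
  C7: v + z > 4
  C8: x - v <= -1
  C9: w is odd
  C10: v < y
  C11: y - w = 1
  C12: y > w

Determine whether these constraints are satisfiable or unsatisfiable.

Satisfiable

The assignment x = 1, y = 4, z = 2, w = 3, v = 3 works:
  constraint 4 holds since v + w = 6.
  constraint 7 holds since v + z = 5.
  constraint 8 holds since x - v = -2.
The rest check out directly.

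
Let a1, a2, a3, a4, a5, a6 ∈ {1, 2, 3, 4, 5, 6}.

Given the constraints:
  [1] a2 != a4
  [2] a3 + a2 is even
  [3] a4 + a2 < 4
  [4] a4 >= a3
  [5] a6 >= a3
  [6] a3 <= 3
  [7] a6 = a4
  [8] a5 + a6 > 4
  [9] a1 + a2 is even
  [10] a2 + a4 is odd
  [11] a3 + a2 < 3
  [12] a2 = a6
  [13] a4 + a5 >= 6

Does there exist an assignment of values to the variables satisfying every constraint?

From constraints 7 and 12, a2 = a6 = a4, so a2 = a4. But constraint 1 says a2 ≠ a4. Contradiction.

Unsatisfiable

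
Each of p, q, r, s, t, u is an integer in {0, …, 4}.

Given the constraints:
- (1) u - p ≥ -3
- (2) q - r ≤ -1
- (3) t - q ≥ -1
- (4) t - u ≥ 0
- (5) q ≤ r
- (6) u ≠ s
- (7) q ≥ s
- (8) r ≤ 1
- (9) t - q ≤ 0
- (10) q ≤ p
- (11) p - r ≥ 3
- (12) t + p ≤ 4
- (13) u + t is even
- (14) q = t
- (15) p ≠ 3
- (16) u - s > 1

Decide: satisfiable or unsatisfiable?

Constraints 1, 2, 4, 9, and 11 give p − r ≥ 3, r − q ≥ 1, q − t ≥ 0, t − u ≥ 0, u − p ≥ -3.
Adding all 5 inequalities: the left sides telescope to 0, and the right sides sum to 3 + 1 + 0 + 0 + (-3) = 1. So 0 ≥ 1, which is false.

Unsatisfiable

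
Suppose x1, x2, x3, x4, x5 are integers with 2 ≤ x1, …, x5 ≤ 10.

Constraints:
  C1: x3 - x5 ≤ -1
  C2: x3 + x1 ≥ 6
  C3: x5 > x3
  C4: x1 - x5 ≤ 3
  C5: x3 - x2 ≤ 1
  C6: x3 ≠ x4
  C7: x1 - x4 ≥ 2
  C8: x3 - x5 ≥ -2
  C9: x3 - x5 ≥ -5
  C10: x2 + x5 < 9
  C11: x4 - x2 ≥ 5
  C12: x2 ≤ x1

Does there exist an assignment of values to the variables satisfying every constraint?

Constraints 4, 5, 7, 8, and 11 give x5 − x1 ≥ -3, x1 − x4 ≥ 2, x4 − x2 ≥ 5, x2 − x3 ≥ -1, x3 − x5 ≥ -2.
Adding all 5 inequalities: the left sides telescope to 0, and the right sides sum to (-3) + 2 + 5 + (-1) + (-2) = 1. So 0 ≥ 1, which is false.

Unsatisfiable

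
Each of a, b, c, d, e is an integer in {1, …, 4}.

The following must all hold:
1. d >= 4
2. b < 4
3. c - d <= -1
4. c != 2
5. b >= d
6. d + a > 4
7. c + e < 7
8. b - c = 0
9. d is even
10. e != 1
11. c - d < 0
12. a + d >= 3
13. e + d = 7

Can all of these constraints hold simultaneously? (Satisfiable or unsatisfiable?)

Unsatisfiable

From constraints 1 and 5: b ≥ d and d ≥ 4, so b ≥ 4. From constraint 2: b ≤ 3. But 3 < 4, so no value of b works.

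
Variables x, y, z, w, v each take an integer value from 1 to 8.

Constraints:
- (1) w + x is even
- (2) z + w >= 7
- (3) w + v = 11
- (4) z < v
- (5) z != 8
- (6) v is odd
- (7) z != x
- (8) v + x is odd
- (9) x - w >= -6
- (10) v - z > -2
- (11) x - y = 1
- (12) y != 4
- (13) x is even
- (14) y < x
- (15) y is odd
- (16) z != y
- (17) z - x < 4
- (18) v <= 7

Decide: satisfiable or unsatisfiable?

Satisfiable

One satisfying assignment is x = 2, y = 1, z = 4, w = 6, v = 5.
For the less obvious constraints — constraint 2: z + w = 10; constraint 3: w + v = 11 — and the others hold by inspection.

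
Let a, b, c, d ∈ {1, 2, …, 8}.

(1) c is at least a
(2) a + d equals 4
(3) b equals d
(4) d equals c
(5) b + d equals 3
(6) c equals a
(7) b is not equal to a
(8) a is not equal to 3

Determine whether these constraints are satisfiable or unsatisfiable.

Unsatisfiable

From constraints 3, 4, and 6, b = d = c = a, so b = a. But constraint 7 says b ≠ a. Contradiction.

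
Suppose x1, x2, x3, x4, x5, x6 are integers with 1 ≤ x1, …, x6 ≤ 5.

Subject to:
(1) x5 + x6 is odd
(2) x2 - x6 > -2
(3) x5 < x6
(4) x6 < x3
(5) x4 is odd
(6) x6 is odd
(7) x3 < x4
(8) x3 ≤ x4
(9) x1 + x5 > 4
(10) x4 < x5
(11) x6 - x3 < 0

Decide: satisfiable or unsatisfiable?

Constraints 3, 7, 10, and 11 give x4 < x5, x5 < x6, x6 < x3, x3 < x4. Chaining: x4 < x5 < x6 < x3 < x4, which forces x4 < x4 — impossible.

Unsatisfiable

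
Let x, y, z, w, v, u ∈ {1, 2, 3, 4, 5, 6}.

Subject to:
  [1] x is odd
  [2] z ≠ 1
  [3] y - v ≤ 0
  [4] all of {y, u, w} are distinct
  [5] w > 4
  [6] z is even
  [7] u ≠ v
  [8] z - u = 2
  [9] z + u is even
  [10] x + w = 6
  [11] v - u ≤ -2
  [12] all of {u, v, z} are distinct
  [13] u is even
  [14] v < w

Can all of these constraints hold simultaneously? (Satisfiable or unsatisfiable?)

Satisfiable

Take x = 1, y = 1, z = 6, w = 5, v = 1, u = 4. Then constraint 3: y - v = 0; constraint 8: z - u = 2, and every other listed constraint is also met.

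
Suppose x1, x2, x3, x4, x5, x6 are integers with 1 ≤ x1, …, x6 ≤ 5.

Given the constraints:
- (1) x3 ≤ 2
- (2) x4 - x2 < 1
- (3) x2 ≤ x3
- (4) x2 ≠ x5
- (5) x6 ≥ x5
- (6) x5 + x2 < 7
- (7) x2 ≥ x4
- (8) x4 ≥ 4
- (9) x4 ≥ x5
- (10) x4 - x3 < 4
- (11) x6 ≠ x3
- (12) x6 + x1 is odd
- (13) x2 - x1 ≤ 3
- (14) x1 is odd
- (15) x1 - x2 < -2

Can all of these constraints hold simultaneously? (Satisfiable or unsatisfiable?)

From constraints 7 and 8: x2 ≥ x4 and x4 ≥ 4, so x2 ≥ 4. From constraints 1 and 3: x2 ≤ x3 and x3 ≤ 2, so x2 ≤ 2. But 2 < 4, so no value of x2 works.

Unsatisfiable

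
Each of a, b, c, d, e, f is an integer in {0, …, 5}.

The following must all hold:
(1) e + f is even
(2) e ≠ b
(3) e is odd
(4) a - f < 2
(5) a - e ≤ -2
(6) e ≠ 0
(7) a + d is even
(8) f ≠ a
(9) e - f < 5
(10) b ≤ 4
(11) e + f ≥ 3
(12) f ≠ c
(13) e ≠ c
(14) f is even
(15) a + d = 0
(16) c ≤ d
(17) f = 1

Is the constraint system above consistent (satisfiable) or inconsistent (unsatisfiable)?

Constraint 3 makes e odd and constraint 14 makes f even, so e + f must be odd. Constraint 1 says e + f is even — contradiction.

Unsatisfiable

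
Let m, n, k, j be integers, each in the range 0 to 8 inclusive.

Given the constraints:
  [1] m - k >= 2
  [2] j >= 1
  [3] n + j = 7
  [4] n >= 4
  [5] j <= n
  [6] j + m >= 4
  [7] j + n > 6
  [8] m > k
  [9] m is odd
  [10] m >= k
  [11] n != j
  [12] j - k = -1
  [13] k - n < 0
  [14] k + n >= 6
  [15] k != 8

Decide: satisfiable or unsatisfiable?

Take m = 5, n = 5, k = 3, j = 2. Then constraint 1: m - k = 2; constraint 3: n + j = 7, and every other listed constraint is also met.

Satisfiable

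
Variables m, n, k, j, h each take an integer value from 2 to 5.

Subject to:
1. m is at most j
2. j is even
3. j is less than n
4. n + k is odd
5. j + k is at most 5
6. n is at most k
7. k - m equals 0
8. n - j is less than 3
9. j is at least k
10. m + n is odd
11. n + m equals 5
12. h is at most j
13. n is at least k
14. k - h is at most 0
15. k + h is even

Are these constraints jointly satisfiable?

Unsatisfiable

Constraints 3, 6, and 9 give n ≤ k, k ≤ j, j < n. Chaining: n ≤ k ≤ j < n, which forces n < n — impossible.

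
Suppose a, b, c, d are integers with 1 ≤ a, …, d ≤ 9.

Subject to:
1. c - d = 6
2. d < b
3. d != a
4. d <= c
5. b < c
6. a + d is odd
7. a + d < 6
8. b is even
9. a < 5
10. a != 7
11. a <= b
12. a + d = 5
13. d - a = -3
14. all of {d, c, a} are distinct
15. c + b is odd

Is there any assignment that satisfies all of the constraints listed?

Take a = 4, b = 6, c = 7, d = 1. Then constraint 1: c - d = 6; constraint 7: a + d = 5; constraint 12: a + d = 5, and every other listed constraint is also met.

Satisfiable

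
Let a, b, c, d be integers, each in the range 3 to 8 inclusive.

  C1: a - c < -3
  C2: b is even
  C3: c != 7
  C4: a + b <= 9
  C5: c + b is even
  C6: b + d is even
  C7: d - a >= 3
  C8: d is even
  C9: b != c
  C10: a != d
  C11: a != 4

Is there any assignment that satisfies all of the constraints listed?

Take a = 3, b = 6, c = 8, d = 8. Then constraint 1: a - c = -5; constraint 4: a + b = 9, and every other listed constraint is also met.

Satisfiable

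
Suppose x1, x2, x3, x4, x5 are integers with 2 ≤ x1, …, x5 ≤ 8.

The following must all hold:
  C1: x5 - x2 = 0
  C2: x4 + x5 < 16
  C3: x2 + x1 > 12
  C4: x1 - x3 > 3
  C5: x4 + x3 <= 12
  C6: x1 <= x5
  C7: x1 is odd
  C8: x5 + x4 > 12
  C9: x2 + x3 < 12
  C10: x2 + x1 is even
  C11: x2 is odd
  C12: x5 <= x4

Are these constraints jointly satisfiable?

Satisfiable

The assignment x1 = 7, x2 = 7, x3 = 2, x4 = 7, x5 = 7 works:
  constraint 1 holds since x5 - x2 = 0.
  constraint 2 holds since x4 + x5 = 14.
  constraint 3 holds since x2 + x1 = 14.
The rest check out directly.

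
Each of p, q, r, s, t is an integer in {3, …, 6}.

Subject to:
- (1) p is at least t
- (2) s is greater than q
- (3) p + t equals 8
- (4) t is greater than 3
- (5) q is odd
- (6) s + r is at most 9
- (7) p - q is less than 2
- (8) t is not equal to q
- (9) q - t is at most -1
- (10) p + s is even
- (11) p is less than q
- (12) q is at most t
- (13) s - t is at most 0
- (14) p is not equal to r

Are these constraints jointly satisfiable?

Unsatisfiable

Constraints 1, 2, 11, and 13 give t ≤ p, p < q, q < s, s ≤ t. Chaining: t ≤ p < q < s ≤ t, which forces t < t — impossible.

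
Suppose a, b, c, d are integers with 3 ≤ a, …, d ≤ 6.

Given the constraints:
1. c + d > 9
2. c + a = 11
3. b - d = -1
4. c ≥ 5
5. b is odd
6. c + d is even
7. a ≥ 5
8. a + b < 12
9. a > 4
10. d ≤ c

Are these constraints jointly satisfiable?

Try a = 5, b = 5, c = 6, d = 6.
Check constraint 1: c + d = 12; constraint 2: c + a = 11; constraint 3: b - d = -1. The remaining constraints are straightforward to verify.

Satisfiable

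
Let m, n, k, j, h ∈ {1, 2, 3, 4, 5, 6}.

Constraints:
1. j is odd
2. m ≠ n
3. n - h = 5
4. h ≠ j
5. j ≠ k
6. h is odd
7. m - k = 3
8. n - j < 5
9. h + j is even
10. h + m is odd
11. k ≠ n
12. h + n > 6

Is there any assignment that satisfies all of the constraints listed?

Satisfiable

Take m = 4, n = 6, k = 1, j = 3, h = 1. Then constraint 3: n - h = 5; constraint 7: m - k = 3; constraint 8: n - j = 3, and every other listed constraint is also met.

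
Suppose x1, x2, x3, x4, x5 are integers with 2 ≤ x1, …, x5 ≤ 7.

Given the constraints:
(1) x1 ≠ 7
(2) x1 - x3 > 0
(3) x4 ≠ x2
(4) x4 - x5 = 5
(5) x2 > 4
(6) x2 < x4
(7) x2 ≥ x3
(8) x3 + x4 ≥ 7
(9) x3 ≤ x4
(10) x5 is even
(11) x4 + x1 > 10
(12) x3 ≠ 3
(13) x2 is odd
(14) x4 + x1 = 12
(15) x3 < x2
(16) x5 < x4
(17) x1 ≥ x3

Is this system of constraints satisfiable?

Satisfiable

Take x1 = 5, x2 = 5, x3 = 2, x4 = 7, x5 = 2. Then constraint 2: x1 - x3 = 3; constraint 4: x4 - x5 = 5; constraint 8: x3 + x4 = 9, and every other listed constraint is also met.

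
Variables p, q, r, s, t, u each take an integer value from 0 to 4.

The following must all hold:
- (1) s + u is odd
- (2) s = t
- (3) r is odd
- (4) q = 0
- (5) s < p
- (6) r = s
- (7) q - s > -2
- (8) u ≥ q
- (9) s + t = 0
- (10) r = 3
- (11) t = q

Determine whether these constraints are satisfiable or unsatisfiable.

Constraint 10 fixes r = 3 and constraint 4 fixes q = 0. Constraints 2, 6, and 11 give r = s = t = q, so r = q. But 3 ≠ 0 — contradiction.

Unsatisfiable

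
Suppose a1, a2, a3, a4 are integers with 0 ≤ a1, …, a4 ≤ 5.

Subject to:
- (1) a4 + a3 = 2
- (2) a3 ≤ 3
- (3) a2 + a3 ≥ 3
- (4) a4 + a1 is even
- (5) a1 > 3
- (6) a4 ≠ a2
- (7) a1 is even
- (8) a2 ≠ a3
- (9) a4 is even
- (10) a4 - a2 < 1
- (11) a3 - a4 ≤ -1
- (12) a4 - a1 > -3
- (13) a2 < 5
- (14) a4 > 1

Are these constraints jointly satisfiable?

Try a1 = 4, a2 = 4, a3 = 0, a4 = 2.
Check constraint 1: a4 + a3 = 2; constraint 3: a2 + a3 = 4. The remaining constraints are straightforward to verify.

Satisfiable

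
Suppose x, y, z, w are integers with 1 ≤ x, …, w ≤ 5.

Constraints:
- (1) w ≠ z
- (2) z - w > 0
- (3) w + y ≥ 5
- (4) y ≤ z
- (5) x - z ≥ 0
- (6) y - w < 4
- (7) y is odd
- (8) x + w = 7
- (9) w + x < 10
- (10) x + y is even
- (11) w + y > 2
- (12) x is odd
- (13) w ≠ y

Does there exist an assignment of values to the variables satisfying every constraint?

Satisfiable

The assignment x = 5, y = 3, z = 3, w = 2 works:
  constraint 2 holds since z - w = 1.
  constraint 3 holds since w + y = 5.
  constraint 5 holds since x - z = 2.
The rest check out directly.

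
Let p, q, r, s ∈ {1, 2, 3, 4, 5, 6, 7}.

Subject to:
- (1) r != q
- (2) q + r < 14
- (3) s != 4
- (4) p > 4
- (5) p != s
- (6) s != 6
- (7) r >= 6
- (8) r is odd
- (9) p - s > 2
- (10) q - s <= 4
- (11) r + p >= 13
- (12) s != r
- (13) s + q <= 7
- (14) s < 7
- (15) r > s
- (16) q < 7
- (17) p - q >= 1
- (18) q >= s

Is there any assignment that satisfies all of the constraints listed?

Try p = 6, q = 4, r = 7, s = 1.
Check constraint 2: q + r = 11; constraint 9: p - s = 5. The remaining constraints are straightforward to verify.

Satisfiable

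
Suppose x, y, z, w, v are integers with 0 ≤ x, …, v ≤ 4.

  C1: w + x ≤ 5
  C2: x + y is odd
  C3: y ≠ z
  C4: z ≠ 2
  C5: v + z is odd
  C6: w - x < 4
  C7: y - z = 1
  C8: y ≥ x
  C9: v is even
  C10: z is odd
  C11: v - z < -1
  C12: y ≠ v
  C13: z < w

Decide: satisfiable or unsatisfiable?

Try x = 1, y = 4, z = 3, w = 4, v = 0.
Check constraint 1: w + x = 5; constraint 6: w - x = 3. The remaining constraints are straightforward to verify.

Satisfiable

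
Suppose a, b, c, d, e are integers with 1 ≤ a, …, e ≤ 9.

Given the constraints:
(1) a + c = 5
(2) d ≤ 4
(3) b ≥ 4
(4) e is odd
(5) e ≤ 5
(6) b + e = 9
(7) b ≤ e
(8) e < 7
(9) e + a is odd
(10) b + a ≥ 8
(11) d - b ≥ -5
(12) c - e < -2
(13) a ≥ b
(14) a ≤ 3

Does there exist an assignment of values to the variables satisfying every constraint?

Unsatisfiable

From constraints 13 and 14: b ≤ a ≤ 3. From constraint 5: e ≤ 5. Hence b + e ≤ 8. But constraint 6 requires b + e = 9, and 9 > 8. Contradiction.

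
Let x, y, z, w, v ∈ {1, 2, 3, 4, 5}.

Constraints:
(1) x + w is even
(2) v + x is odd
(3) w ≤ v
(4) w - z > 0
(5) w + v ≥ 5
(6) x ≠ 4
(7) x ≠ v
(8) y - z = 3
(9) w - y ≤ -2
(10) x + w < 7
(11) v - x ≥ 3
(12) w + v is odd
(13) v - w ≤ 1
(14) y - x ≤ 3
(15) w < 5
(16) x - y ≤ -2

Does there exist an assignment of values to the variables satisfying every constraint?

Constraints 9, 11, 13, and 14 give y − w ≥ 2, w − v ≥ -1, v − x ≥ 3, x − y ≥ -3.
Adding all 4 inequalities: the left sides telescope to 0, and the right sides sum to 2 + (-1) + 3 + (-3) = 1. So 0 ≥ 1, which is false.

Unsatisfiable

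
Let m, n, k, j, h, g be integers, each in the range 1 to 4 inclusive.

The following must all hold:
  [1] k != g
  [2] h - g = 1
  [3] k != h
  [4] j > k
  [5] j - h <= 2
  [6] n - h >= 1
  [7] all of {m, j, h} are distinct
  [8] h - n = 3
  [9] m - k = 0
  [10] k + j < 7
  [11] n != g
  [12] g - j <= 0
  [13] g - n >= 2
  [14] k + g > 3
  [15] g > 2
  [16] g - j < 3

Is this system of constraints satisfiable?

Unsatisfiable

Constraints 5, 6, 12, and 13 give g − n ≥ 2, n − h ≥ 1, h − j ≥ -2, j − g ≥ 0.
Adding all 4 inequalities: the left sides telescope to 0, and the right sides sum to 2 + 1 + (-2) + 0 = 1. So 0 ≥ 1, which is false.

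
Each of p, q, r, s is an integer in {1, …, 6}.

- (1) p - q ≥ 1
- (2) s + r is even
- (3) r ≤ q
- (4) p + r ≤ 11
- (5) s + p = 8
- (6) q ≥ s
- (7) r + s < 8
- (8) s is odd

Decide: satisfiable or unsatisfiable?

Setting (p, q, r, s) = (5, 3, 3, 3) satisfies everything: constraint 1: p - q = 2; constraint 4: p + r = 8, and the others follow.

Satisfiable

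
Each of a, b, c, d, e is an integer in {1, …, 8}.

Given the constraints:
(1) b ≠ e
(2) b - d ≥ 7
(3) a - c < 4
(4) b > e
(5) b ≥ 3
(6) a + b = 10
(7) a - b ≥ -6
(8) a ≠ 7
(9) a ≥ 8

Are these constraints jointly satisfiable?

Unsatisfiable

From constraint 9: a ≥ 8. From constraint 5: b ≥ 3. Hence a + b ≥ 11. But constraint 6 requires a + b = 10, and 10 < 11. Contradiction.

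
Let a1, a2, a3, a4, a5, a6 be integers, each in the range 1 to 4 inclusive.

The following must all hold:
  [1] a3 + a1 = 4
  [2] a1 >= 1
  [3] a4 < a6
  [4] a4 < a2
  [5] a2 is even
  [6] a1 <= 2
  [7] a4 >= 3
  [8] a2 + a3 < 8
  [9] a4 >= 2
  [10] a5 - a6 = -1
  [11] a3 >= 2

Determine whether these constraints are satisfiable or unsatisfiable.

Satisfiable

The assignment a1 = 2, a2 = 4, a3 = 2, a4 = 3, a5 = 3, a6 = 4 works:
  constraint 1 holds since a3 + a1 = 4.
  constraint 8 holds since a2 + a3 = 6.
The rest check out directly.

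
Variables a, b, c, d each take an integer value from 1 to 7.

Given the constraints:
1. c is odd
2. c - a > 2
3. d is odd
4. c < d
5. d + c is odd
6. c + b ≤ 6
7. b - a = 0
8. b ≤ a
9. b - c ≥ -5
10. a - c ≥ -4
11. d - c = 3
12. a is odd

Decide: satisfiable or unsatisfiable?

Unsatisfiable

Constraint 3 makes d odd and constraint 1 makes c odd, so d + c must be even. Constraint 5 says d + c is odd — contradiction.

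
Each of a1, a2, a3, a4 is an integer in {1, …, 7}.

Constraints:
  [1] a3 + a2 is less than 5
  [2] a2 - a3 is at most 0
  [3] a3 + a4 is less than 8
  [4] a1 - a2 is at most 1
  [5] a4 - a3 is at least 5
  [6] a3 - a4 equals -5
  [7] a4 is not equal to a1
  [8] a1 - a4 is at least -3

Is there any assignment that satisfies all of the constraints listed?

Unsatisfiable

Constraints 2, 4, 5, and 8 give a1 − a4 ≥ -3, a4 − a3 ≥ 5, a3 − a2 ≥ 0, a2 − a1 ≥ -1.
Adding all 4 inequalities: the left sides telescope to 0, and the right sides sum to (-3) + 5 + 0 + (-1) = 1. So 0 ≥ 1, which is false.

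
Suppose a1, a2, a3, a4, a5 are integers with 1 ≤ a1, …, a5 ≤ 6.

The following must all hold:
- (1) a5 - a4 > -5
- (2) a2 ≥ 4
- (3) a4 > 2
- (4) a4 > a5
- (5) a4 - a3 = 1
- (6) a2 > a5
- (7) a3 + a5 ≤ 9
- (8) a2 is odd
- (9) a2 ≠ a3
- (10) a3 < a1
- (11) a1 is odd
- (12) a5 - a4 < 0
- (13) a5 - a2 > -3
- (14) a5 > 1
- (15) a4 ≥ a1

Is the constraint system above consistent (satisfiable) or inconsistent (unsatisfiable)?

One satisfying assignment is a1 = 5, a2 = 5, a3 = 4, a4 = 5, a5 = 3.
For the less obvious constraints — constraint 1: a5 - a4 = -2; constraint 5: a4 - a3 = 1; constraint 7: a3 + a5 = 7 — and the others hold by inspection.

Satisfiable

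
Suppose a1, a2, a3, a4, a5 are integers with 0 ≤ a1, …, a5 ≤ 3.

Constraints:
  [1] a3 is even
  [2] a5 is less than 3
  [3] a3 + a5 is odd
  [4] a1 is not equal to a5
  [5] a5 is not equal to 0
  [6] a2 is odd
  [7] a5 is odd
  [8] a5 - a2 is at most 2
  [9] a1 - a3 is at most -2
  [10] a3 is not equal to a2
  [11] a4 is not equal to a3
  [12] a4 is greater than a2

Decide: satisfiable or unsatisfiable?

Setting (a1, a2, a3, a4, a5) = (0, 1, 2, 3, 1) satisfies everything: constraint 1: a3 = 2 is even; constraint 8: a5 - a2 = 0; constraint 9: a1 - a3 = -2, and the others follow.

Satisfiable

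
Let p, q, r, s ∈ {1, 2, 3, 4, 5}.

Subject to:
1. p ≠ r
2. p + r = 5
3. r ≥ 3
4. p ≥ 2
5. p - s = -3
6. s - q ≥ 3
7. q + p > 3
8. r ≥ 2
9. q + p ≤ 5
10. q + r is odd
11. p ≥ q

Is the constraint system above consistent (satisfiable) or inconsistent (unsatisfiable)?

Satisfiable

Take p = 2, q = 2, r = 3, s = 5. Then constraint 2: p + r = 5; constraint 5: p - s = -3; constraint 6: s - q = 3, and every other listed constraint is also met.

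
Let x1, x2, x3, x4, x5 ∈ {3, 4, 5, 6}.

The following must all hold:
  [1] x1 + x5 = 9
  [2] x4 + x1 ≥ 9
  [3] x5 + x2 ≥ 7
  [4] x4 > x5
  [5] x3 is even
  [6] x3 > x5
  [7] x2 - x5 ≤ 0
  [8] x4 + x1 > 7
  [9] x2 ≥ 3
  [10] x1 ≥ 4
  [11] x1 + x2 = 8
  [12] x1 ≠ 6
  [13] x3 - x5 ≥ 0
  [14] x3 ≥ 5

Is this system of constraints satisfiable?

Satisfiable

One satisfying assignment is x1 = 4, x2 = 4, x3 = 6, x4 = 6, x5 = 5.
For the less obvious constraints — constraint 1: x1 + x5 = 9; constraint 2: x4 + x1 = 10; constraint 3: x5 + x2 = 9 — and the others hold by inspection.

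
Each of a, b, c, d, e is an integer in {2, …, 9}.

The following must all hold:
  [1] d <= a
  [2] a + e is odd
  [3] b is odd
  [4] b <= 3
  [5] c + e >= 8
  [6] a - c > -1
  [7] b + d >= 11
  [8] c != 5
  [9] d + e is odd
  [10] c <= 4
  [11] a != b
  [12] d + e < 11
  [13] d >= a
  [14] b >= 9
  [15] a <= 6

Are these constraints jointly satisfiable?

Unsatisfiable

From constraint 4: b ≤ 3. From constraints 1 and 15: d ≤ a ≤ 6. Hence b + d ≤ 9. But constraint 7 requires b + d ≥ 11, and 11 > 9. Contradiction.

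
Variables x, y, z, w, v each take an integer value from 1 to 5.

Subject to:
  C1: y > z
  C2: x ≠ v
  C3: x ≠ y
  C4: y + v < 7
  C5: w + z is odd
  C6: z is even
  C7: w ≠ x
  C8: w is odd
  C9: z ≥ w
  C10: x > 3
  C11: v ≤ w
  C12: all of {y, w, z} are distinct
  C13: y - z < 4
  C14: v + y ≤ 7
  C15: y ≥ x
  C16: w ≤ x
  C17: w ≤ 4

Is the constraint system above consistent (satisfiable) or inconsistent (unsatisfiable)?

Satisfiable

Take x = 4, y = 5, z = 4, w = 1, v = 1. Then constraint 4: y + v = 6; constraint 13: y - z = 1, and every other listed constraint is also met.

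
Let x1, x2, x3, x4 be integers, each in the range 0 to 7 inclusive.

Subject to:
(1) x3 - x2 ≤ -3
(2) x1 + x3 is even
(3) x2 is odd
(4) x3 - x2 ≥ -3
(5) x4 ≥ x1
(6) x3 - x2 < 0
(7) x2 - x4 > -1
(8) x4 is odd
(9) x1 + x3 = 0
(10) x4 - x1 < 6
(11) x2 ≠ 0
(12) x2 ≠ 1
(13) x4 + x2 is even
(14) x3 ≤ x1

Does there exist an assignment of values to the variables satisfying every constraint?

Satisfiable

Try x1 = 0, x2 = 3, x3 = 0, x4 = 3.
Check constraint 1: x3 - x2 = -3; constraint 4: x3 - x2 = -3; constraint 6: x3 - x2 = -3. The remaining constraints are straightforward to verify.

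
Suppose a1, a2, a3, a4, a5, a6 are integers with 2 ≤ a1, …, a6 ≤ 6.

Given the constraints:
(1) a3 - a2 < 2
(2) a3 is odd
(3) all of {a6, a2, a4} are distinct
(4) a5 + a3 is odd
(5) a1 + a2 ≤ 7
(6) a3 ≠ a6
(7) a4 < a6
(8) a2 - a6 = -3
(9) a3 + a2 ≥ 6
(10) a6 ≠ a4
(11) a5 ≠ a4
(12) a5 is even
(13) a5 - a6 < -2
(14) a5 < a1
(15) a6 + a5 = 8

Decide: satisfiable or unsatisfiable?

Satisfiable

Take a1 = 3, a2 = 3, a3 = 3, a4 = 4, a5 = 2, a6 = 6. Then constraint 1: a3 - a2 = 0; constraint 5: a1 + a2 = 6, and every other listed constraint is also met.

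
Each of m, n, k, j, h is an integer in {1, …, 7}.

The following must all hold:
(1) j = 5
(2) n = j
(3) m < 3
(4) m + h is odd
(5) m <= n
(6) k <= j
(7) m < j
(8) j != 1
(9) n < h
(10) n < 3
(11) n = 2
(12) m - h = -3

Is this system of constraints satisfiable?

Unsatisfiable

Constraint 11 fixes n = 2 and constraint 1 fixes j = 5, but constraint 2 requires n = j. Since 2 ≠ 5, contradiction.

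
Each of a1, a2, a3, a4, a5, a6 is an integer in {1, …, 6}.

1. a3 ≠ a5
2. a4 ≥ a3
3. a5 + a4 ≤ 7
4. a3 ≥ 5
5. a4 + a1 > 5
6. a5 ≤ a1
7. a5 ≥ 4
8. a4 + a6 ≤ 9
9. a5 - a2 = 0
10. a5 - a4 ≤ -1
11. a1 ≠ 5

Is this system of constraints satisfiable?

From constraint 7: a5 ≥ 4. From constraints 2 and 4: a4 ≥ a3 ≥ 5. Hence a5 + a4 ≥ 9. But constraint 3 requires a5 + a4 ≤ 7, and 7 < 9. Contradiction.

Unsatisfiable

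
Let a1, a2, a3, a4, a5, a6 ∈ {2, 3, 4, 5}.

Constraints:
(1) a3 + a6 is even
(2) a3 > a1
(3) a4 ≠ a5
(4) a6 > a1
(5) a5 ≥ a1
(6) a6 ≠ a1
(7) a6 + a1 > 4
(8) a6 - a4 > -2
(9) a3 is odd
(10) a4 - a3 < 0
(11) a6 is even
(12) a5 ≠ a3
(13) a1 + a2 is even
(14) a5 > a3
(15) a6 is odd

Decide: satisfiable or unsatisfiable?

Constraint 9 makes a3 odd and constraint 11 makes a6 even, so a3 + a6 must be odd. Constraint 1 says a3 + a6 is even — contradiction.

Unsatisfiable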